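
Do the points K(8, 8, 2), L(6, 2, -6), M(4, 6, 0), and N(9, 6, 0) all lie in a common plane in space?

No

With K as base: KL = (-2, -6, -8), KM = (-4, -2, -2), KN = (1, -2, -2).
KM × KN = (0, -10, 10).
KL · (KM × KN) = -20.
Since -20 ≠ 0, the four points are not coplanar.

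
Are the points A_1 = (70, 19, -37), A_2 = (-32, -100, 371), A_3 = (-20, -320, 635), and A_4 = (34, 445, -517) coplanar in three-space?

With A_1 as base: A_1A_2 = (-102, -119, 408), A_1A_3 = (-90, -339, 672), A_1A_4 = (-36, 426, -480).
A_1A_3 × A_1A_4 = (-123552, -67392, -50544).
A_1A_2 · (A_1A_3 × A_1A_4) = 0.
The scalar triple product vanishes, so the four points are coplanar.

Yes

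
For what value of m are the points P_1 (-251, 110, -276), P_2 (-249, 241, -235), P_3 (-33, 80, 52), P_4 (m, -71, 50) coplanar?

Normal to plane P_1P_2P_3: n = (44198, 8282, -28618); plane equation n·P = -2284110.
Requiring n·P_4 = -2284110: (44198)m + (-2018922) = -2284110.
So m = -6.

-6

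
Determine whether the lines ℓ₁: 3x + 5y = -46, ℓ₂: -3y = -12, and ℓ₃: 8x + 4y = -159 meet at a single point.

The three lines meet at one point iff the augmented coefficient matrix [aᵢ bᵢ cᵢ] has rank < 3, i.e. its determinant vanishes.
Here the determinant is -9.
Nonzero, so no common point exists.

No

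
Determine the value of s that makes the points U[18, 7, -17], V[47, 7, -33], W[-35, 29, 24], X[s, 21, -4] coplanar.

Coplanarity ⇔ det[UV; UW; UX] = 0.
Expanding, this is linear in s: (352)s + (-2816) = 0.
So s = 8.

8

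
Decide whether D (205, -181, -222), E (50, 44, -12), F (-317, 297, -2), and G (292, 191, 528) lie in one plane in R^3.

With D as base: DE = (-155, 225, 210), DF = (-522, 478, 220), DG = (87, 372, 750).
DF × DG = (276660, 410640, -235770).
DE · (DF × DG) = 0.
The scalar triple product vanishes, so the four points are coplanar.

Yes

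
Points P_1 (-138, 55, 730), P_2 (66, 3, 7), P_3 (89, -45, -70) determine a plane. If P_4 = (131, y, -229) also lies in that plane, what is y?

39

Coplanarity requires P_1P_2 · (P_1P_3 × P_1P_4) = 0.
P_1P_2 = (204, -52, -723), P_1P_3 = (227, -100, -800); the triple product is linear in y with coefficient -921 and constant term 35919.
Setting it to zero: y = 39.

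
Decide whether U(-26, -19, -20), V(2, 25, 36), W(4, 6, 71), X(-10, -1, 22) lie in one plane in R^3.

A normal to the plane through U, V, W is n = UV × UW = (2604, -868, -620).
The plane has equation n·P = -38812. For X: n·X = -38812.
Equal, so X lies in the plane and all four are coplanar.

Yes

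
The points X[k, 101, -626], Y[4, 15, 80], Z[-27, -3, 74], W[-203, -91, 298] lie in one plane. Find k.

223

Coplanarity ⇔ det[XY; XZ; XW] = 0.
Expanding, this is linear in k: (4560)k + (-1016880) = 0.
So k = 223.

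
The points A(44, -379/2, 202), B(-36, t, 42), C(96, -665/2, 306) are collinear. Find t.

Collinearity requires AB × AC = 0; each component is linear in t.
The x-component gives (104)t + (-3172) = 0, so t = 61/2.
The remaining components then also vanish.

61/2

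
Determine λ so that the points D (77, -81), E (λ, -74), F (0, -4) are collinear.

70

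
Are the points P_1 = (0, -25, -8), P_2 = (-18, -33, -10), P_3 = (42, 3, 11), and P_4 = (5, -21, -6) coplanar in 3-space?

A normal to the plane through P_1, P_2, P_3 is n = P_1P_2 × P_1P_3 = (-96, 258, -168).
The plane has equation n·P = -5106. For P_4: n·P_4 = -4890.
-4890 ≠ -5106, so P_4 is off the plane.

No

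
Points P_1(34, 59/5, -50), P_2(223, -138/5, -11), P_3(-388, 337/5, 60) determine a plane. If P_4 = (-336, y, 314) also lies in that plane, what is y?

83/5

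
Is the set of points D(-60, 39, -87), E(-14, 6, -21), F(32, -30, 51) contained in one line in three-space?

No

DE = (46, -33, 66), DF = (92, -69, 138).
DE × DF = (0, -276, -138).
The cross product is nonzero, so the points do not lie on one line.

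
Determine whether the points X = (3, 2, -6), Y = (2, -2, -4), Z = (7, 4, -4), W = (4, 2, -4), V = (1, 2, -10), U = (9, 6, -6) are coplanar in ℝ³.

The plane through X, Y, Z has normal n = XY × XZ = (-12, 10, 14) and equation n·P = -100.
Checking the remaining points: n·W = -84, n·V = -132, n·U = -132.
Since n·W = -84 ≠ -100, W is off the plane and the points are not all coplanar.

No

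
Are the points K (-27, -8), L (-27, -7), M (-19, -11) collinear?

KL = (0, 1), KM = (8, -3).
If collinear, KM would be a scalar multiple of KL. But (0)·(-3) ≠ (1)·(8) (difference -8), so they are not parallel; the points are not collinear.

No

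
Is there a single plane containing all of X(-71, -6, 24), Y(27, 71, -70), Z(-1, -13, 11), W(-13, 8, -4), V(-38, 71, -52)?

The plane through X, Y, Z has normal n = XY × XZ = (-1659, -5306, -6076) and equation n·P = 3801.
Checking the remaining points: n·W = 3423, n·V = 2268.
Since n·W = 3423 ≠ 3801, W is off the plane and the points are not all coplanar.

No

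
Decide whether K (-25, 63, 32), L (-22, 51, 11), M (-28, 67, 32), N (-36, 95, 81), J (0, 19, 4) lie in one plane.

The plane through K, L, M has normal n = KL × KM = (84, 63, -24) and equation n·P = 1101.
Checking the remaining points: n·N = 1017, n·J = 1101.
Since n·N = 1017 ≠ 1101, N is off the plane and the points are not all coplanar.

No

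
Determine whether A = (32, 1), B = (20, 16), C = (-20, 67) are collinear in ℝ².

AB = (-12, 15), AC = (-52, 66).
Twice the signed area of △ABC is (-12)(66) − (15)(-52) = -12.
The area is nonzero, so the three points are not collinear.

No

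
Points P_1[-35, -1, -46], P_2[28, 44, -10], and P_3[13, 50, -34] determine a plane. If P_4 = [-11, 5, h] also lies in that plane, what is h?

Coplanarity requires P_1P_2 · (P_1P_3 × P_1P_4) = 0.
P_1P_2 = (63, 45, 36), P_1P_3 = (48, 51, 12); the triple product is linear in h with coefficient 1053 and constant term 23166.
Setting it to zero: h = -22.

-22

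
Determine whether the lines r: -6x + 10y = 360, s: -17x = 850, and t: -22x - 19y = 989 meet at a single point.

No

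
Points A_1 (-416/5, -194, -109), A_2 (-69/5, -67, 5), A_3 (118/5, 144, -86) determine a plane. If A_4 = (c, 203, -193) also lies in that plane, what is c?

57/5

A normal to the plane is n = A_1A_2 × A_1A_3 = (-35611, 10579, 49468/5).
A_4 lies in the plane iff n · A_1A_4 = 0.
This gives (-35611)c + (2029827/5) = 0, so c = 57/5.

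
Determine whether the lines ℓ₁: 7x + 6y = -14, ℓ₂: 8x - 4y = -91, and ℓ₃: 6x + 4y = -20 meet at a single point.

No

The three lines meet at one point iff the augmented coefficient matrix [aᵢ bᵢ cᵢ] has rank < 3, i.e. its determinant vanishes.
Here the determinant is 8.
Nonzero, so no common point exists.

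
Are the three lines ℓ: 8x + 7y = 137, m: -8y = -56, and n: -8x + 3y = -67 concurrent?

Yes

Lines aᵢx + bᵢy = cᵢ with pairwise distinct directions are concurrent exactly when det[aᵢ bᵢ cᵢ] = 0.
Here the determinant is 0.
It vanishes, so the lines are concurrent at (11, 7).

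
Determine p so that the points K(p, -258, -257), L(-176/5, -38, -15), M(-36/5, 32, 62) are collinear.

Direction LM = (28, 70, 77). From the y-coordinate of K, the parameter along the line is τ = (-258 − (-38))/70 = -22/7.
Then p = (-176/5) + (-22/7)·(28) = -616/5.

-616/5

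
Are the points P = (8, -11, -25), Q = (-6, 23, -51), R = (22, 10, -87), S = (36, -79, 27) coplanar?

Yes

The four points are coplanar iff the 3×3 determinant with rows PQ, PR, PS is zero.
Rows: (-14, 34, -26), (14, 21, -62), (28, -68, 52).
Expanding along the first row: (-14)(-3124) − (34)(2464) + (-26)(-1540) = 0.
Zero determinant ⇒ coplanar.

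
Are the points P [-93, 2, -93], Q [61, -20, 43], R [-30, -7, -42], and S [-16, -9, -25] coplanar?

Yes

A normal to the plane through P, Q, R is n = PQ × PR = (102, 714, 0).
The plane has equation n·X = -8058. For S: n·S = -8058.
Equal, so S lies in the plane and all four are coplanar.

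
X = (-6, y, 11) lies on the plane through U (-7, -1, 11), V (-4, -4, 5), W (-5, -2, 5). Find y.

The plane through U, V, W has equation 12x + 6y + 3z = -57.
Substituting X: (6)y + (-39) = -57, so y = -3.

-3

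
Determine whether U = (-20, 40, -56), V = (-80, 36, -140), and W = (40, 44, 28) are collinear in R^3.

Yes

UV = (-60, -4, -84), UW = (60, 4, 84).
Each component of UW is -1 times the corresponding component of UV, so UW = -1·UV and the points are collinear.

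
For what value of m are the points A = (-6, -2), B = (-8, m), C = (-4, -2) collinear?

-2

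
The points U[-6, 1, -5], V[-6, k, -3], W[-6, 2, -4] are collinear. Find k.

Collinearity requires UV × UW = 0; each component is linear in k.
The x-component gives (1)k + (-3) = 0, so k = 3.
The remaining components then also vanish.

3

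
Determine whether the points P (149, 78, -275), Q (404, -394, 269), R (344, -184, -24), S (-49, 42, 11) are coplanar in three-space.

No

A normal to the plane through P, Q, R is n = PQ × PR = (24056, 42075, 25230).
The plane has equation n·X = -72056. For S: n·S = 865936.
865936 ≠ -72056, so S is off the plane.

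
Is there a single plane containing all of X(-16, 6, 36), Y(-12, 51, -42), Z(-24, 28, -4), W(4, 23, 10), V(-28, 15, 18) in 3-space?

Yes

The plane through X, Y, Z has normal n = XY × XZ = (-84, 784, 448) and equation n·P = 22176.
Checking the remaining points: n·W = 22176, n·V = 22176.
All equal 22176, so all 5 points lie in one plane.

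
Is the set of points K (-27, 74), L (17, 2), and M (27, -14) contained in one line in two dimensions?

KL = (44, -72), KM = (54, -88).
If collinear, KM would be a scalar multiple of KL. But (44)·(-88) ≠ (-72)·(54) (difference 16), so they are not parallel; the points are not collinear.

No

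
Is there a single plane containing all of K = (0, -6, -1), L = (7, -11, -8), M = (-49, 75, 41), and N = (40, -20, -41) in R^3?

No

The four points are coplanar iff the 3×3 determinant with rows KL, KM, KN is zero.
Rows: (7, -5, -7), (-49, 81, 42), (40, -14, -40).
Expanding along the first row: (7)(-2652) − (-5)(280) + (-7)(-2554) = 714.
Nonzero ⇒ not coplanar.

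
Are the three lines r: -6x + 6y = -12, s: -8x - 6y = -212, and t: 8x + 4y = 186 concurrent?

No

Intersecting r and s: solving the 2×2 system gives (x, y) = (16, 14).
Substitute into t: (8)(16) + (4)(14) = 184.
But t requires 186 ≠ 184, so the three lines have no common point.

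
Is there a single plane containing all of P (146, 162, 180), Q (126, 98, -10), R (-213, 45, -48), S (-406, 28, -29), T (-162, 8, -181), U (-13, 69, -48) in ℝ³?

The plane through P, Q, R has normal n = PQ × PR = (-7638, 63650, -20636) and equation n·X = 5481672.
Checking the remaining points: n·S = 5481672, n·T = 5481672, n·U = 5481672.
All equal 5481672, so all 6 points lie in one plane.

Yes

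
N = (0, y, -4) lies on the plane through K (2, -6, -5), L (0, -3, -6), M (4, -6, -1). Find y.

Coplanarity requires KL · (KM × KN) = 0.
KL = (-2, 3, -1), KM = (2, 0, 4); the triple product is linear in y with coefficient 6 and constant term 6.
Setting it to zero: y = -1.

-1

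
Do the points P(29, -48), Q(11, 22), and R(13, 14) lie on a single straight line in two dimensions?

PQ = (-18, 70), PR = (-16, 62).
det[PQ; PR] = (-18)(62) − (70)(-16) = 4.
The determinant is nonzero, so they are not collinear.

No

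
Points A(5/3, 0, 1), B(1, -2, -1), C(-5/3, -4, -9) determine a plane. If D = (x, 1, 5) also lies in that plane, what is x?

3

The plane through A, B, C has equation 12x − 4z = 16.
Substituting D: (12)x + (-20) = 16, so x = 3.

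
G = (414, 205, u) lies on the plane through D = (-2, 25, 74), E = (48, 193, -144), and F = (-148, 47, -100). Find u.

186

The plane through D, E, F has equation −24436x + 40528y + 25628z = 2958544.
Substituting G: (25628)u + (-1808264) = 2958544, so u = 186.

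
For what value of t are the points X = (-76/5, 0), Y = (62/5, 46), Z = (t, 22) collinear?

The three points are collinear iff det[XY; XZ] = 0.
This determinant is linear in t: (-46)t + (-92) = 0, so t = -2.

-2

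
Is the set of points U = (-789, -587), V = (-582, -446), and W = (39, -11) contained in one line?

No

UV = (207, 141), UW = (828, 576).
If collinear, UW would be a scalar multiple of UV. But (207)·(576) ≠ (141)·(828) (difference 2484), so they are not parallel; the points are not collinear.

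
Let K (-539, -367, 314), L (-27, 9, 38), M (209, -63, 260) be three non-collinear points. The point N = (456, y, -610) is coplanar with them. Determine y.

A normal to the plane is n = KL × KM = (63600, -178800, -125600).
N lies in the plane iff n · KN = 0.
This gives (-178800)y + (113716800) = 0, so y = 636.

636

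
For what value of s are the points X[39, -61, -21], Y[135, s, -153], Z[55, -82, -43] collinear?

Direction XZ = (16, -21, -22). From the x-coordinate of Y, the parameter along the line is τ = (135 − 39)/16 = 6.
Then s = (-61) + 6·(-21) = -187.

-187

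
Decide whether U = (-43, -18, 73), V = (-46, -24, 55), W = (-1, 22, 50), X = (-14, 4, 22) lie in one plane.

Yes

With U as base: UV = (-3, -6, -18), UW = (42, 40, -23), UX = (29, 22, -51).
UW × UX = (-1534, 1475, -236).
UV · (UW × UX) = 0.
The scalar triple product vanishes, so the four points are coplanar.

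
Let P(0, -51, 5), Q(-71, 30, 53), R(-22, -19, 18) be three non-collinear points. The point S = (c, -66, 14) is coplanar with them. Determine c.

-5

Coplanarity requires PQ · (PR × PS) = 0.
PQ = (-71, 81, 48), PR = (-22, 32, 13); the triple product is linear in c with coefficient -483 and constant term -2415.
Setting it to zero: c = -5.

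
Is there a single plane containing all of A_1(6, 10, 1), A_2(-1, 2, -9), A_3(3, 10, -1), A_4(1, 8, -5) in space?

No

With A_1 as base: A_1A_2 = (-7, -8, -10), A_1A_3 = (-3, 0, -2), A_1A_4 = (-5, -2, -6).
A_1A_3 × A_1A_4 = (-4, -8, 6).
A_1A_2 · (A_1A_3 × A_1A_4) = 32.
Since 32 ≠ 0, the four points are not coplanar.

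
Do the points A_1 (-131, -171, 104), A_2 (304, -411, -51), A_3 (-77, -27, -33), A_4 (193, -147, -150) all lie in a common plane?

No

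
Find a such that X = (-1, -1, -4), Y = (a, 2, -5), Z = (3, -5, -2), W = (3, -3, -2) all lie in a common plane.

Normal to plane XZW: n = (-4, 0, 8); plane equation n·P = -28.
Requiring n·Y = -28: (-4)a + (-40) = -28.
So a = -3.

-3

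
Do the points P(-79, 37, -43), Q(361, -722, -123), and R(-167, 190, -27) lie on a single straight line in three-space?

PQ = (440, -759, -80), PR = (-88, 153, 16).
PQ × PR = (96, 0, 528).
The cross product is nonzero, so the points do not lie on one line.

No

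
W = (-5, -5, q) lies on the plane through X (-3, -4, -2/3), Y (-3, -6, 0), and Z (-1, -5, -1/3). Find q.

-1/3

Coplanarity requires XY · (XZ × XW) = 0.
XY = (0, -2, 2/3), XZ = (2, -1, 1/3); the triple product is linear in q with coefficient 4 and constant term 4/3.
Setting it to zero: q = -1/3.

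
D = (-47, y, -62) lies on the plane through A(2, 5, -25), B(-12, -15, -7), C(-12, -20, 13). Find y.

-40

A normal to the plane is n = AB × AC = (-310, 280, 70).
D lies in the plane iff n · AD = 0.
This gives (280)y + (11200) = 0, so y = -40.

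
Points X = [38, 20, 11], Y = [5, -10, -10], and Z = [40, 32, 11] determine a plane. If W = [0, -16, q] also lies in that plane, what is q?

-13

The plane through X, Y, Z has equation 252x − 42y − 336z = 5040.
Substituting W: (-336)q + (672) = 5040, so q = -13.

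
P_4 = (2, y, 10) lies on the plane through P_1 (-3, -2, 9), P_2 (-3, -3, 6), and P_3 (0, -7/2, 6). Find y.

Coplanarity requires P_1P_2 · (P_1P_3 × P_1P_4) = 0.
P_1P_2 = (0, -1, -3), P_1P_3 = (3, -3/2, -3); the triple product is linear in y with coefficient -9 and constant term -45/2.
Setting it to zero: y = -5/2.

-5/2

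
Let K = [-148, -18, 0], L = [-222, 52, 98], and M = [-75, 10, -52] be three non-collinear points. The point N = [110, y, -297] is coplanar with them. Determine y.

A normal to the plane is n = KL × KM = (-6384, 3306, -7182).
N lies in the plane iff n · KN = 0.
This gives (3306)y + (545490) = 0, so y = -165.

-165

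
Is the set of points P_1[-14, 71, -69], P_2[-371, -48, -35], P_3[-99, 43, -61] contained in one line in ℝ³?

P_1P_2 = (-357, -119, 34), P_1P_3 = (-85, -28, 8).
P_1P_2 × P_1P_3 = (0, -34, -119).
The cross product is nonzero, so the points do not lie on one line.

No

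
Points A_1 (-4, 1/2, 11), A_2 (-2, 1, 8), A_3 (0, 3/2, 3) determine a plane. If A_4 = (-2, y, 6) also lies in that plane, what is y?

A normal to the plane is n = A_1A_2 × A_1A_3 = (-1, 4, 0).
A_4 lies in the plane iff n · A_1A_4 = 0.
This gives (4)y + (-4) = 0, so y = 1.

1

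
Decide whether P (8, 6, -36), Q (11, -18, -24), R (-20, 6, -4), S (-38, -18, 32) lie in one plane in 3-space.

A normal to the plane through P, Q, R is n = PQ × PR = (-768, -432, -672).
The plane has equation n·X = 15456. For S: n·S = 15456.
Equal, so S lies in the plane and all four are coplanar.

Yes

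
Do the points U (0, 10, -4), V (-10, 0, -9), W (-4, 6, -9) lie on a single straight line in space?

No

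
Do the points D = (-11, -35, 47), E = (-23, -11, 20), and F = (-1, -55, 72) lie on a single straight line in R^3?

No

DE = (-12, 24, -27), DF = (10, -20, 25).
Comparing components 2 and 3: (24)(25) − (-27)(-20) = 60 ≠ 0, so DE and DF are not parallel and the points are not collinear.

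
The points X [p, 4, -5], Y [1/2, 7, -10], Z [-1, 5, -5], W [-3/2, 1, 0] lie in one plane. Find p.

-1/2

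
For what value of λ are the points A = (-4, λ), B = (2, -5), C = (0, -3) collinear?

1

The three points are collinear iff det[AB; AC] = 0.
This determinant is linear in λ: (-2)λ + (2) = 0, so λ = 1.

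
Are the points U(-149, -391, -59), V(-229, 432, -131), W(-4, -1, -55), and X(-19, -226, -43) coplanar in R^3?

Yes

The four points are coplanar iff the 3×3 determinant with rows UV, UW, UX is zero.
Rows: (-80, 823, -72), (145, 390, 4), (130, 165, 16).
Expanding along the first row: (-80)(5580) − (823)(1800) + (-72)(-26775) = 0.
Zero determinant ⇒ coplanar.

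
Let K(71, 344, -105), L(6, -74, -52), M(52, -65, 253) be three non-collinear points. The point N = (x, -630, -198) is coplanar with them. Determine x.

Coplanarity requires KL · (KM × KN) = 0.
KL = (-65, -418, 53), KM = (-19, -409, 358); the triple product is linear in x with coefficient -127967 and constant term -14332304.
Setting it to zero: x = -112.

-112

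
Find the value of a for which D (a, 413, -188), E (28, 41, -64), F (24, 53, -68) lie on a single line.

Collinearity requires DE × DF = 0; each component is linear in a.
The y-component gives (-4)a + (-384) = 0, so a = -96.
The remaining components then also vanish.

-96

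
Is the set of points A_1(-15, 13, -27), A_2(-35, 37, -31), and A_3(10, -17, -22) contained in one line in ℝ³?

Yes

A_1A_2 = (-20, 24, -4), A_1A_3 = (25, -30, 5).
Each component of A_1A_3 is -5/4 times the corresponding component of A_1A_2, so A_1A_3 = -5/4·A_1A_2 and the points are collinear.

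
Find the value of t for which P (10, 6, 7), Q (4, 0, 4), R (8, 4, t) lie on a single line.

Collinearity requires PQ × PR = 0; each component is linear in t.
The x-component gives (-6)t + (36) = 0, so t = 6.
The remaining components then also vanish.

6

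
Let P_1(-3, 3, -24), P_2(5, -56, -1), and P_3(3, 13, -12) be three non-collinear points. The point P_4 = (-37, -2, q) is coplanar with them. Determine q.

-97

A normal to the plane is n = P_1P_2 × P_1P_3 = (-938, 42, 434).
P_4 lies in the plane iff n · P_1P_4 = 0.
This gives (434)q + (42098) = 0, so q = -97.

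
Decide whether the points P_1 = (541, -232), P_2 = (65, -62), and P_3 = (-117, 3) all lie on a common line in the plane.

P_1P_2 = (-476, 170), P_1P_3 = (-658, 235).
Twice the signed area of △P_1P_2P_3 is (-476)(235) − (170)(-658) = 0.
The triangle is degenerate (zero area), so the points are collinear.

Yes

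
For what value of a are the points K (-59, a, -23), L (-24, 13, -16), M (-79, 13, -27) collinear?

Collinearity requires KL × KM = 0; each component is linear in a.
The x-component gives (11)a + (-143) = 0, so a = 13.
The remaining components then also vanish.

13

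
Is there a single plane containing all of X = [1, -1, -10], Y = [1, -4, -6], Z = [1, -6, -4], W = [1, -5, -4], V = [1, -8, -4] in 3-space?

The plane through X, Y, Z has normal n = XY × XZ = (2, 0, 0) and equation n·P = 2.
Checking the remaining points: n·W = 2, n·V = 2.
All equal 2, so all 5 points lie in one plane.

Yes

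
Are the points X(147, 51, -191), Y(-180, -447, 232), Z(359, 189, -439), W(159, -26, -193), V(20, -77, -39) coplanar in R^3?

No

The plane through X, Y, Z has normal n = XY × XZ = (65130, 8580, 60450) and equation n·P = -1534260.
Checking the remaining points: n·W = -1534260, n·V = -1715610.
Since n·V = -1715610 ≠ -1534260, V is off the plane and the points are not all coplanar.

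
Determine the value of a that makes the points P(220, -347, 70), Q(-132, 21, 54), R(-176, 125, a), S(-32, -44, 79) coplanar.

Normal to plane PQS: n = (8160, 7200, -13920); plane equation n·X = -1677600.
Requiring n·R = -1677600: (-13920)a + (-536160) = -1677600.
So a = 82.

82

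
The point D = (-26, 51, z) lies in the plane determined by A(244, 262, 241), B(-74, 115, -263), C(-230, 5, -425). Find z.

The plane through A, B, C has equation −31626x + 27108y + 12048z = 2289120.
Substituting D: (12048)z + (2204784) = 2289120, so z = 7.

7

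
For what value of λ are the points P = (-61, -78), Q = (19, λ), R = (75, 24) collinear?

The three points are collinear iff det[PQ; PR] = 0.
This determinant is linear in λ: (-136)λ + (-2448) = 0, so λ = -18.

-18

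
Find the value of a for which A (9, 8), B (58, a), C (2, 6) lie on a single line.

22

The three points are collinear iff det[AB; AC] = 0.
This determinant is linear in a: (7)a + (-154) = 0, so a = 22.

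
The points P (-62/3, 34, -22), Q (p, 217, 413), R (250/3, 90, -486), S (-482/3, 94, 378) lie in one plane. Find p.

-683/3

Normal to plane PRS: n = (50240, 23360, 14080); plane equation n·X = -1661440/3.
Requiring n·Q = -1661440/3: (50240)p + (10884160) = -1661440/3.
So p = -683/3.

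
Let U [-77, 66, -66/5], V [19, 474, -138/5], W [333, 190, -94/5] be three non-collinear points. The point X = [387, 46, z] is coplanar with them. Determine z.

-14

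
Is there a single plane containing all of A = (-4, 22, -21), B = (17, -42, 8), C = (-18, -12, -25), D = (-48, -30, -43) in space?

With A as base: AB = (21, -64, 29), AC = (-14, -34, -4), AD = (-44, -52, -22).
AC × AD = (540, -132, -768).
AB · (AC × AD) = -2484.
Since -2484 ≠ 0, the four points are not coplanar.

No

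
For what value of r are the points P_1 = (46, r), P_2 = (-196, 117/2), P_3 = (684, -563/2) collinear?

-35

Collinearity: (P_1 − P_2) must be parallel to (P_3 − P_2) = (880, -340).
Cross-multiplying the components: (r − 117/2)·(880) = (242)·(-340).
Solving gives r = -35.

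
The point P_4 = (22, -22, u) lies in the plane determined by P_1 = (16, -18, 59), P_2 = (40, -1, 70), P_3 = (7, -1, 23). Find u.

73

Coplanarity requires P_1P_2 · (P_1P_3 × P_1P_4) = 0.
P_1P_2 = (24, 17, 11), P_1P_3 = (-9, 17, -36); the triple product is linear in u with coefficient 561 and constant term -40953.
Setting it to zero: u = 73.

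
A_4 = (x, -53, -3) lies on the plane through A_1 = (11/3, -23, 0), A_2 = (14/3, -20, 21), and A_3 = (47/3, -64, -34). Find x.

44/3

A normal to the plane is n = A_1A_2 × A_1A_3 = (759, 286, -77).
A_4 lies in the plane iff n · A_1A_4 = 0.
This gives (759)x + (-11132) = 0, so x = 44/3.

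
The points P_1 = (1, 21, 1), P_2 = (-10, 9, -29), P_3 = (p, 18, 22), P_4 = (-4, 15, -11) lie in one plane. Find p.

Normal to plane P_1P_2P_4: n = (-36, 18, 6); plane equation n·P = 348.
Requiring n·P_3 = 348: (-36)p + (456) = 348.
So p = 3.

3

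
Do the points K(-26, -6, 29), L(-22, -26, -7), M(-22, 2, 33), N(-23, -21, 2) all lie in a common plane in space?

Yes

A normal to the plane through K, L, M is n = KL × KM = (208, -160, 112).
The plane has equation n·P = -1200. For N: n·N = -1200.
Equal, so N lies in the plane and all four are coplanar.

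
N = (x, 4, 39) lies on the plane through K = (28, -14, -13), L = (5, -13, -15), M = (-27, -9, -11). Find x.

Coplanarity requires KL · (KM × KN) = 0.
KL = (-23, 1, -2), KM = (-55, 5, 2); the triple product is linear in x with coefficient 12 and constant term -648.
Setting it to zero: x = 54.

54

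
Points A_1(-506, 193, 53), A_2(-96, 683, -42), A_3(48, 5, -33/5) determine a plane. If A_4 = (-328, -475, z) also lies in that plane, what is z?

83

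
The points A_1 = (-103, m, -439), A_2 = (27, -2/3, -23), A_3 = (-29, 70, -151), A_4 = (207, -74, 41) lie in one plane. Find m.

216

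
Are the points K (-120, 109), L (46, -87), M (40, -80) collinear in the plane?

No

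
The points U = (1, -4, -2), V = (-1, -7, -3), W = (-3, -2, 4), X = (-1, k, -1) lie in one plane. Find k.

-5

Normal to plane UVW: n = (-16, 16, -16); plane equation n·P = -48.
Requiring n·X = -48: (16)k + (32) = -48.
So k = -5.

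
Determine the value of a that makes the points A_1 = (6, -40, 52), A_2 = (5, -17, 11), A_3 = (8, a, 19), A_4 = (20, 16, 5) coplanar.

-16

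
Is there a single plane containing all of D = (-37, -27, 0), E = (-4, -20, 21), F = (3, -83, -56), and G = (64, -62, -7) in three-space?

Yes

The four points are coplanar iff the 3×3 determinant with rows DE, DF, DG is zero.
Rows: (33, 7, 21), (40, -56, -56), (101, -35, -7).
Expanding along the first row: (33)(-1568) − (7)(5376) + (21)(4256) = 0.
Zero determinant ⇒ coplanar.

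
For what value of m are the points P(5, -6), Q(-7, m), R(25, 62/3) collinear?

The three points are collinear iff det[PQ; PR] = 0.
This determinant is linear in m: (-20)m + (-440) = 0, so m = -22.

-22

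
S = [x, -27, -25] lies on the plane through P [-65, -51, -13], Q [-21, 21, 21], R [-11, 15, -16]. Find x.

The plane through P, Q, R has equation −2460x + 1968y − 984z = 72324.
Substituting S: (-2460)x + (-28536) = 72324, so x = -41.

-41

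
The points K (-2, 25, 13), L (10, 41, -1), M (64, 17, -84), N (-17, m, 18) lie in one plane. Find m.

Normal to plane KLM: n = (-1664, 240, -1152); plane equation n·P = -5648.
Requiring n·N = -5648: (240)m + (7552) = -5648.
So m = -55.

-55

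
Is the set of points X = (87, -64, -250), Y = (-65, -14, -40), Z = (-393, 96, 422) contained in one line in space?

XY = (-152, 50, 210), XZ = (-480, 160, 672).
Comparing components 3 and 1: (210)(-480) − (-152)(672) = 1344 ≠ 0, so XY and XZ are not parallel and the points are not collinear.

No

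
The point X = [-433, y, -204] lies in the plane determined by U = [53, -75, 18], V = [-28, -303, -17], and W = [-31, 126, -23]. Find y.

The plane through U, V, W has equation 16383x − 381y − 35433z = 259080.
Substituting X: (-381)y + (134493) = 259080, so y = -327.

-327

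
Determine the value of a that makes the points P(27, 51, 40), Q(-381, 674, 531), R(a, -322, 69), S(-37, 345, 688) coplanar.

371

Normal to plane PQS: n = (259350, 232960, -80080); plane equation n·X = 15680210.
Requiring n·R = 15680210: (259350)a + (-80538640) = 15680210.
So a = 371.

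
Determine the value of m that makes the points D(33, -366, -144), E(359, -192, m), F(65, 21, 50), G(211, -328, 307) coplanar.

713

The points are coplanar iff DE · (DF × DG) = 0.
Expanding, this is linear in m: (-67670)m + (48248710) = 0.
So m = 713.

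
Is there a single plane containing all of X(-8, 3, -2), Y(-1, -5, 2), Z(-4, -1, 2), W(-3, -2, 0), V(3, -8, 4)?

No

The plane through X, Y, Z has normal n = XY × XZ = (-16, -12, 4) and equation n·P = 84.
Checking the remaining points: n·W = 72, n·V = 64.
Since n·W = 72 ≠ 84, W is off the plane and the points are not all coplanar.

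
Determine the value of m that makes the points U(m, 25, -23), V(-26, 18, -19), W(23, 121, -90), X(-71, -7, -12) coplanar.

Coplanarity ⇔ det[UV; UW; UX] = 0.
Expanding, this is linear in m: (1054)m + (21080) = 0.
So m = -20.

-20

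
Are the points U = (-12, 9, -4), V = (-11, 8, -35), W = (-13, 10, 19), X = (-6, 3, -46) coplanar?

Yes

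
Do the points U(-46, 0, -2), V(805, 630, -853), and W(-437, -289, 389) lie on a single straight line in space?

UV = (851, 630, -851), UW = (-391, -289, 391).
Comparing components 2 and 3: (630)(391) − (-851)(-289) = 391 ≠ 0, so UV and UW are not parallel and the points are not collinear.

No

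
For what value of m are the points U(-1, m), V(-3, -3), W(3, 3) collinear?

Collinearity: (U − V) must be parallel to (W − V) = (6, 6).
Cross-multiplying the components: (m − (-3))·(6) = (2)·(6).
Solving gives m = -1.

-1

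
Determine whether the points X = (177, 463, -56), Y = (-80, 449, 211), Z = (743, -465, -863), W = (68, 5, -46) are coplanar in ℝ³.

The four points are coplanar iff the 3×3 determinant with rows XY, XZ, XW is zero.
Rows: (-257, -14, 267), (566, -928, -807), (-109, -458, 10).
Expanding along the first row: (-257)(-378886) − (-14)(-82303) + (267)(-360380) = 0.
Zero determinant ⇒ coplanar.

Yes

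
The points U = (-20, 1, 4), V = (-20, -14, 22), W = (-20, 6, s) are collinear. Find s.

Collinearity requires UV × UW = 0; each component is linear in s.
The x-component gives (-15)s + (-30) = 0, so s = -2.
The remaining components then also vanish.

-2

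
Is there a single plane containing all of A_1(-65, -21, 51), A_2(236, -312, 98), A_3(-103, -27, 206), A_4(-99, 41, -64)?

With A_1 as base: A_1A_2 = (301, -291, 47), A_1A_3 = (-38, -6, 155), A_1A_4 = (-34, 62, -115).
A_1A_3 × A_1A_4 = (-8920, -9640, -2560).
A_1A_2 · (A_1A_3 × A_1A_4) = 0.
The scalar triple product vanishes, so the four points are coplanar.

Yes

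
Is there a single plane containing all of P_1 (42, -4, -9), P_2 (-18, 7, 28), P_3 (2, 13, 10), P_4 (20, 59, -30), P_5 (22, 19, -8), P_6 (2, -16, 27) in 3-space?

Yes

The plane through P_1, P_2, P_3 has normal n = P_1P_2 × P_1P_3 = (-420, -340, -580) and equation n·P = -11060.
Checking the remaining points: n·P_4 = -11060, n·P_5 = -11060, n·P_6 = -11060.
All equal -11060, so all 6 points lie in one plane.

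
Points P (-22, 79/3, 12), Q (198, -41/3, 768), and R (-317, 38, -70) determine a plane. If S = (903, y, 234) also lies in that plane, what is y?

-26/3

A normal to the plane is n = PQ × PR = (-5540, -204980, -27700/3).
S lies in the plane iff n · PS = 0.
This gives (-204980)y + (-5329480/3) = 0, so y = -26/3.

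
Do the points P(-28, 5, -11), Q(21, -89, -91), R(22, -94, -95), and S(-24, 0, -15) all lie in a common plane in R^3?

No

The four points are coplanar iff the 3×3 determinant with rows PQ, PR, PS is zero.
Rows: (49, -94, -80), (50, -99, -84), (4, -5, -4).
Expanding along the first row: (49)(-24) − (-94)(136) + (-80)(146) = -72.
Nonzero ⇒ not coplanar.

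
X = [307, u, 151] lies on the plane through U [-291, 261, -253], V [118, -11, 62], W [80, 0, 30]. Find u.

A normal to the plane is n = UV × UW = (5239, 1118, -5837).
X lies in the plane iff n · UX = 0.
This gives (1118)u + (482976) = 0, so u = -432.

-432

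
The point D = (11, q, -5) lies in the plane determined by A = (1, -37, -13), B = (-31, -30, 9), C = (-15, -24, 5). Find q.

-19

A normal to the plane is n = AB × AC = (-160, 224, -304).
D lies in the plane iff n · AD = 0.
This gives (224)q + (4256) = 0, so q = -19.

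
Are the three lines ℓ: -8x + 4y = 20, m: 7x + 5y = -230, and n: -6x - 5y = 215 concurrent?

Intersecting ℓ and m: solving the 2×2 system gives (x, y) = (-15, -25).
Substitute into n: (-6)(-15) + (-5)(-25) = 215.
This equals 215, so (-15, -25) lies on all three lines and they are concurrent.

Yes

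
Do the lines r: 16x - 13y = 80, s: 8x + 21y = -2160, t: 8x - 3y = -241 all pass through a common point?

Intersecting r and s: solving the 2×2 system gives (x, y) = (-60, -80).
Substitute into t: (8)(-60) + (-3)(-80) = -240.
But t requires -241 ≠ -240, so the three lines have no common point.

No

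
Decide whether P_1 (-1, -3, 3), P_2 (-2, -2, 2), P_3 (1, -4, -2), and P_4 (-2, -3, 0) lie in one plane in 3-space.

With P_1 as base: P_1P_2 = (-1, 1, -1), P_1P_3 = (2, -1, -5), P_1P_4 = (-1, 0, -3).
P_1P_3 × P_1P_4 = (3, 11, -1).
P_1P_2 · (P_1P_3 × P_1P_4) = 9.
Since 9 ≠ 0, the four points are not coplanar.

No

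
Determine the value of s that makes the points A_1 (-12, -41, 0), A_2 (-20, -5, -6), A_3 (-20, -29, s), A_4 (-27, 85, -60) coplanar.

Normal to plane A_1A_2A_4: n = (-1404, -390, -468); plane equation n·P = 32838.
Requiring n·A_3 = 32838: (-468)s + (39390) = 32838.
So s = 14.

14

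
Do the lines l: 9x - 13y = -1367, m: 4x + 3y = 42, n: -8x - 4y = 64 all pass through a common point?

Yes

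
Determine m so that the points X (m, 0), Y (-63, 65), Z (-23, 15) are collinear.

-11

The three points are collinear iff det[XY; XZ] = 0.
This determinant is linear in m: (50)m + (550) = 0, so m = -11.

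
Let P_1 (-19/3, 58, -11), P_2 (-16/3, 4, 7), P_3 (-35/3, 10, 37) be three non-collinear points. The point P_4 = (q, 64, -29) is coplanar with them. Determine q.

Coplanarity requires P_1P_2 · (P_1P_3 × P_1P_4) = 0.
P_1P_2 = (1, -54, 18), P_1P_3 = (-16/3, -48, 48); the triple product is linear in q with coefficient -1728 and constant term -5760.
Setting it to zero: q = -10/3.

-10/3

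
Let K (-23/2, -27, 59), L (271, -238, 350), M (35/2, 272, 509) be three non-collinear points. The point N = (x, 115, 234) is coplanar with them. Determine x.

-17

A normal to the plane is n = KL × KM = (-181959, -118686, 181173/2).
N lies in the plane iff n · KN = 0.
This gives (-181959)x + (-3093303) = 0, so x = -17.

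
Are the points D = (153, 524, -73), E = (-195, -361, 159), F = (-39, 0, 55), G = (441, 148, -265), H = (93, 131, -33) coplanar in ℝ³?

The plane through D, E, F has normal n = DE × DF = (8288, 0, 12432) and equation n·P = 360528.
Checking the remaining points: n·G = 360528, n·H = 360528.
All equal 360528, so all 5 points lie in one plane.

Yes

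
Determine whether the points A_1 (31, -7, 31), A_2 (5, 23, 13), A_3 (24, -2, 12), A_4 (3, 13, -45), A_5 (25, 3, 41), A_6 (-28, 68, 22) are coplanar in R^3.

The plane through A_1, A_2, A_3 has normal n = A_1A_2 × A_1A_3 = (-480, -368, 80) and equation n·P = -9824.
Checking the remaining points: n·A_4 = -9824, n·A_5 = -9824, n·A_6 = -9824.
All equal -9824, so all 6 points lie in one plane.

Yes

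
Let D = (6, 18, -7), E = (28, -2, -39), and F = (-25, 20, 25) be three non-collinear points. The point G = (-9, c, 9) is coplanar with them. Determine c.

20

The plane through D, E, F has equation −576x + 288y − 576z = 5760.
Substituting G: (288)c + (0) = 5760, so c = 20.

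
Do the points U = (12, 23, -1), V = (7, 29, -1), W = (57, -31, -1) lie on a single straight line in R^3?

Yes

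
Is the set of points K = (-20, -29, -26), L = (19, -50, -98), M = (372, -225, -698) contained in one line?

No

KL = (39, -21, -72), KM = (392, -196, -672).
Comparing components 3 and 1: (-72)(392) − (39)(-672) = -2016 ≠ 0, so KL and KM are not parallel and the points are not collinear.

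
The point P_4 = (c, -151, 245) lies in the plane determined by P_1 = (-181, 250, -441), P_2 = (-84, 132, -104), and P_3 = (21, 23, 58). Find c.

196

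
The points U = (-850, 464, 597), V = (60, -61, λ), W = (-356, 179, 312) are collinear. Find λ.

72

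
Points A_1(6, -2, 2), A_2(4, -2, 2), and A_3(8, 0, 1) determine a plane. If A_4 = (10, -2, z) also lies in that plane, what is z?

2

Coplanarity requires A_1A_2 · (A_1A_3 × A_1A_4) = 0.
A_1A_2 = (-2, 0, 0), A_1A_3 = (2, 2, -1); the triple product is linear in z with coefficient -4 and constant term 8.
Setting it to zero: z = 2.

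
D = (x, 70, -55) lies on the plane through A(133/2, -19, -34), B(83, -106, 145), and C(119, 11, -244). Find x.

-14

Coplanarity requires AB · (AC × AD) = 0.
AB = (33/2, -87, 179), AC = (105/2, 30, -210); the triple product is linear in x with coefficient 12900 and constant term 180600.
Setting it to zero: x = -14.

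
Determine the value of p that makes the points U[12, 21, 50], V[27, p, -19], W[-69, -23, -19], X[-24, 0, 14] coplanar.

Normal to plane UWX: n = (135, -432, 117); plane equation n·P = -1602.
Requiring n·V = -1602: (-432)p + (1422) = -1602.
So p = 7.

7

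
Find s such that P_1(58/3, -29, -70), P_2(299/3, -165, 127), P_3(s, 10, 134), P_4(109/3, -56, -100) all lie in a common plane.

-23/3

Normal to plane P_1P_2P_4: n = (9399, 5759, 143); plane equation n·P = 4693.
Requiring n·P_3 = 4693: (9399)s + (76752) = 4693.
So s = -23/3.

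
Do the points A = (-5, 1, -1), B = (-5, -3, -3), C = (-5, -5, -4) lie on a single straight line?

Yes

AB = (0, -4, -2), AC = (0, -6, -3).
Each component of AC is 3/2 times the corresponding component of AB, so AC = 3/2·AB and the points are collinear.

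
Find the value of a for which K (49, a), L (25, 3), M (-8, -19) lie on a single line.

Collinearity: (K − L) must be parallel to (M − L) = (-33, -22).
Cross-multiplying the components: (a − 3)·(-33) = (24)·(-22).
Solving gives a = 19.

19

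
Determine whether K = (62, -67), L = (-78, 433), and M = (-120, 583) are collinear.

Yes

KL = (-140, 500), KM = (-182, 650).
Twice the signed area of △KLM is (-140)(650) − (500)(-182) = 0.
The triangle is degenerate (zero area), so the points are collinear.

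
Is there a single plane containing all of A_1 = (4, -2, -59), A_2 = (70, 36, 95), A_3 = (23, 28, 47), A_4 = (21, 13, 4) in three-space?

The four points are coplanar iff the 3×3 determinant with rows A_1A_2, A_1A_3, A_1A_4 is zero.
Rows: (66, 38, 154), (19, 30, 106), (17, 15, 63).
Expanding along the first row: (66)(300) − (38)(-605) + (154)(-225) = 8140.
Nonzero ⇒ not coplanar.

No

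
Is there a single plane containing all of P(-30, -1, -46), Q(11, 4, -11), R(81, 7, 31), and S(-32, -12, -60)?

No

A normal to the plane through P, Q, R is n = PQ × PR = (105, 728, -227).
The plane has equation n·X = 6564. For S: n·S = 1524.
1524 ≠ 6564, so S is off the plane.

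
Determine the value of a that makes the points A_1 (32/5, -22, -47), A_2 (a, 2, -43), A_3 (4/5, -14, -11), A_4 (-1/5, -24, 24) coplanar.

Normal to plane A_1A_3A_4: n = (640, 160, 64); plane equation n·P = -2432.
Requiring n·A_2 = -2432: (640)a + (-2432) = -2432.
So a = 0.

0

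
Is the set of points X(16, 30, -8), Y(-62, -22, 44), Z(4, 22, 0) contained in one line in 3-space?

Yes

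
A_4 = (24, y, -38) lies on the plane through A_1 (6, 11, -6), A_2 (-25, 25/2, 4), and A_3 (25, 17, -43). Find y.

The plane through A_1, A_2, A_3 has equation −(231/2)x − 957y − (429/2)z = -9933.
Substituting A_4: (-957)y + (5379) = -9933, so y = 16.

16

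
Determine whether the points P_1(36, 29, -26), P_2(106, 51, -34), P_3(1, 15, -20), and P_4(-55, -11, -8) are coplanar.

Yes

A normal to the plane through P_1, P_2, P_3 is n = P_1P_2 × P_1P_3 = (20, -140, -210).
The plane has equation n·P = 2120. For P_4: n·P_4 = 2120.
Equal, so P_4 lies in the plane and all four are coplanar.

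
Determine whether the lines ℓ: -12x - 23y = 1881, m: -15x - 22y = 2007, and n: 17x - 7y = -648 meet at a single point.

The three lines meet at one point iff the augmented coefficient matrix [aᵢ bᵢ cᵢ] has rank < 3, i.e. its determinant vanishes.
Here the determinant is 162.
Nonzero, so no common point exists.

No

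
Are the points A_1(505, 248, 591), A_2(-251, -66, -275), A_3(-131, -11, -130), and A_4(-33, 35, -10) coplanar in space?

Yes

With A_1 as base: A_1A_2 = (-756, -314, -866), A_1A_3 = (-636, -259, -721), A_1A_4 = (-538, -213, -601).
A_1A_3 × A_1A_4 = (2086, 5662, -3874).
A_1A_2 · (A_1A_3 × A_1A_4) = 0.
The scalar triple product vanishes, so the four points are coplanar.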